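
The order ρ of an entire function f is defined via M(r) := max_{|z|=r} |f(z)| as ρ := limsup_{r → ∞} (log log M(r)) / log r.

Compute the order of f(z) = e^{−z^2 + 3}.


|e^{−z^2 + 3}| = e^{Re(-1·z^2) + 3} ≤ e^{1|z|^2 + 3} = e^{1r^2 + 3} on |z| = r, so ρ ≤ 2. Choosing z on |z|=r so that -1·z^2 is real positive (always possible by picking arg z appropriately) gives |f(z)| = e^{1r^2 + 3}, matching the bound. The additive constant 3 does not affect log log M(r) ~ 2·log r. Hence ρ = 2.
Therefore ρ = 2.

Order ρ = 2.


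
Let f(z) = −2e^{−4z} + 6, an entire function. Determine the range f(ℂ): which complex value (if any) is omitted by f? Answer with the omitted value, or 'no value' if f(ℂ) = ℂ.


Little Picard bounds the complement of f(ℂ) to at most one point.
e^{−4z} is never zero on ℂ, so -2·e^{−4z} takes every value in ℂ ∖ {0}. Adding 6 shifts the range to ℂ ∖ {6}. Thus f omits exactly the value 6.

Omitted value: 6.


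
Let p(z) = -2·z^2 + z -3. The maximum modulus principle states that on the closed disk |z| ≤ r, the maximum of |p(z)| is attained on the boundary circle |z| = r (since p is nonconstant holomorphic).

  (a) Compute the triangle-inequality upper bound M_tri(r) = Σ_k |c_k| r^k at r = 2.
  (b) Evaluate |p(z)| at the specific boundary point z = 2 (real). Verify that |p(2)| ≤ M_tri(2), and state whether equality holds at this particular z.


Coefficients: c_0 = -3, c_1 = 1, c_2 = -2. Radius r = 2.
Part (a). Triangle bound: M_tri(r) = Σ_k |c_k| r^k
  = |-3|·2^0 + |1|·2^1 + |-2|·2^2
  = 3 + 2 + 8 = 13.
This bounds M(r) := max_{|z|=r} |p(z)| from above; equality holds iff all terms c_k z^k can be made to align in phase at a single z on |z|=r.
Part (b). At z = 2 (real, on the circle |z| = r):
  p(2) = (-3)·2^0 + (1)·2^1 + (-2)·2^2 = -9.
  |p(2)| = 9.
Check: |p(2)| = 9 ≤ 13 = M_tri(2). ✓ Equality does not hold at z = 2 (the coefficients have mixed signs, so the terms do not all align in phase there).

M_tri(2) = 13; |p(2)| = 9; equality at z=2: no.


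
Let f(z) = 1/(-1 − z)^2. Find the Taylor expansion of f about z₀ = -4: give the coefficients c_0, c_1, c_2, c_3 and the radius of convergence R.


Let w = z − z₀, so z = z₀ + w.
Then -1 − z = -1 − (z₀ + w) = (-1 − z₀) − w = 3 − w.
f(z) = 1/(3 − w)^2 = (1/(3)^2) · (1 − w/(3))^{−2}.
By the binomial series (1−u)^{−2} = Σ_{n≥0} C(n+1, 1) u^n for |u|<1, with u = w/(3):
  c_n = C(n+1, 1) / (3)^(n+2).
  c_0 = 1/(3)^2 = 1/9.
  c_1 = 2/(3)^3 = 2/27.
  c_2 = 3/(3)^4 = 1/27.
  c_3 = 4/(3)^5 = 4/243.
The series is valid for |w/d| < 1, i.e. |z − z₀| < |d|.
Radius of convergence: R = |-1 − z₀| = |3| = 3 (distance from z₀ to the singularity z = -1).

c_0 = 1/9, c_1 = 2/27, c_2 = 1/27, c_3 = 4/243; R = 3.


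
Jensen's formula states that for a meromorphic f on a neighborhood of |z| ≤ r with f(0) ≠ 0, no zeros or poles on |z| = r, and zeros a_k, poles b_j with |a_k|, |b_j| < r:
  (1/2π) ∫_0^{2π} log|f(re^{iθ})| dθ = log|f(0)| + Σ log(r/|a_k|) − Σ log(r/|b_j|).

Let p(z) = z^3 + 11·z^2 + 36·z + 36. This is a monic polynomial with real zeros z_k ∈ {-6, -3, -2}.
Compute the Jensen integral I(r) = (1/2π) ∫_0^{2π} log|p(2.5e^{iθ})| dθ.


Zeros: -6, -3, -2; r = 2.5.
Inside |z| < r: -2. Outside (|z| ≥ r): -6, -3.
p(0) = 36, so log|p(0)| = log(36) = 3.5835.
Apply Jensen: I(r) = log|p(0)| + Σ_k log(r/|z_k|), summed over zeros inside |z| < r.
  log(r/|z_k|) for z_k = -2: log(2.5/2) = 0.2231
  Outside zeros (-6, -3) contribute nothing to the Jensen sum.
Sum over inside zeros: 0.2231.
I(r) = log|p(0)| + (inside sum) = 3.5835 + 0.2231 = 3.8067.
Note: since some zeros are outside |z| ≤ r, the simplified n·log(r) form does NOT apply — only the inside zeros contribute.

I(r) ≈ 3.8067.


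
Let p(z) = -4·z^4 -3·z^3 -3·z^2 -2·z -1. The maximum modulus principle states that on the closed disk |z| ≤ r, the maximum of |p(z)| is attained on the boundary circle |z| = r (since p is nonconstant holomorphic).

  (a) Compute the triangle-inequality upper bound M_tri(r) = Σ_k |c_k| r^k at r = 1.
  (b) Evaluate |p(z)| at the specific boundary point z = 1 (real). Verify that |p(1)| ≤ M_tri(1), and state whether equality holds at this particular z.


Coefficients: c_0 = -1, c_1 = -2, c_2 = -3, c_3 = -3, c_4 = -4. Radius r = 1.
Part (a). Triangle bound: M_tri(r) = Σ_k |c_k| r^k
  = |-1|·1^0 + |-2|·1^1 + |-3|·1^2 + |-3|·1^3 + |-4|·1^4
  = 1 + 2 + 3 + 3 + 4 = 13.
This bounds M(r) := max_{|z|=r} |p(z)| from above; equality holds iff all terms c_k z^k can be made to align in phase at a single z on |z|=r.
Part (b). At z = 1 (real, on the circle |z| = r):
  p(1) = (-1)·1^0 + (-2)·1^1 + (-3)·1^2 + (-3)·1^3 + (-4)·1^4 = -13.
  |p(1)| = 13.
Since all nonzero coefficients share the same sign, |p(1)| = 13 = M_tri(1); the triangle bound is attained at z = 1, so in fact M(r) = 13.

M_tri(1) = 13; |p(1)| = 13; equality at z=1: yes.


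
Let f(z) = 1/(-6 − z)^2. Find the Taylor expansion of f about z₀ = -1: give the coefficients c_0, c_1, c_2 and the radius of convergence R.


Let w = z − z₀, so z = z₀ + w.
Then -6 − z = -6 − (z₀ + w) = (-6 − z₀) − w = -5 − w.
f(z) = 1/(-5 − w)^2 = (1/(-5)^2) · (1 − w/(-5))^{−2}.
By the binomial series (1−u)^{−2} = Σ_{n≥0} C(n+1, 1) u^n for |u|<1, with u = w/(-5):
  c_n = C(n+1, 1) / (-5)^(n+2).
  c_0 = 1/(-5)^2 = 1/25.
  c_1 = 2/(-5)^3 = -2/125.
  c_2 = 3/(-5)^4 = 3/625.
The series is valid for |w/d| < 1, i.e. |z − z₀| < |d|.
Radius of convergence: R = |-6 − z₀| = |-5| = 5 (distance from z₀ to the singularity z = -6).

c_0 = 1/25, c_1 = -2/125, c_2 = 3/625; R = 5.


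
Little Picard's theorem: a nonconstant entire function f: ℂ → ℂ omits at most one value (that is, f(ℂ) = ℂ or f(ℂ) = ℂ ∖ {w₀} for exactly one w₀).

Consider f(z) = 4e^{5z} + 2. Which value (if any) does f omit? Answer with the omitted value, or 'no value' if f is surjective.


Little Picard bounds the complement of f(ℂ) to at most one point.
e^{5z} is never zero on ℂ, so 4·e^{5z} takes every value in ℂ ∖ {0}. Adding 2 shifts the range to ℂ ∖ {2}. Thus f omits exactly the value 2.

Omitted value: 2.


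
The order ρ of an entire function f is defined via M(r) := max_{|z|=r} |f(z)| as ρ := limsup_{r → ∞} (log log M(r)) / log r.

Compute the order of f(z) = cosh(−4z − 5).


cosh(w) is a linear combination of e^{iw} and e^{−iw} (or e^w, e^{−w} in the hyperbolic case), so |cosh(w)| ≤ e^{|w|}. With w = −4z − 5, |w| ≤ 4|z| + 5 = 4r + 5 on |z| = r, giving M(r) ≤ e^{4r + 5}, so ρ ≤ 1. On a suitable ray (z = it for sin/cos; z = t for sinh/cosh, t real → ∞), |cosh(−4z − 5)| grows like e^{4|t|}/2, so ρ ≥ 1. Hence ρ = 1.
Therefore ρ = 1.

Order ρ = 1.


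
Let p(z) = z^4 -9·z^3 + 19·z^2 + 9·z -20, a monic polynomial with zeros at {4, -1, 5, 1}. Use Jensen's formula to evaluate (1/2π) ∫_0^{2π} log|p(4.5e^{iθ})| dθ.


Zeros: -1, 1, 4, 5; r = 4.5.
Inside |z| < r: -1, 1, 4. Outside (|z| ≥ r): 5.
p(0) = -20, so log|p(0)| = log(20) = 2.9957.
Apply Jensen: I(r) = log|p(0)| + Σ_k log(r/|z_k|), summed over zeros inside |z| < r.
  log(r/|z_k|) for z_k = 4: log(4.5/4) = 0.1178
  log(r/|z_k|) for z_k = -1: log(4.5/1) = 1.5041
  log(r/|z_k|) for z_k = 1: log(4.5/1) = 1.5041
  Outside zeros (5) contribute nothing to the Jensen sum.
Sum over inside zeros: 3.1259.
I(r) = log|p(0)| + (inside sum) = 2.9957 + 3.1259 = 6.1217.
Note: since some zeros are outside |z| ≤ r, the simplified n·log(r) form does NOT apply — only the inside zeros contribute.

I(r) ≈ 6.1217.


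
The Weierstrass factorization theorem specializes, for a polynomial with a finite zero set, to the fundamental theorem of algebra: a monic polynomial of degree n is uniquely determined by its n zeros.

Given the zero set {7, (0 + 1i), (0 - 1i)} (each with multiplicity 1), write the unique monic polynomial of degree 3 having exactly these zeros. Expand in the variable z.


The polynomial is p(z) = ∏_{α ∈ S} (z − α), where S = {7, (0 + 1i), (0 - 1i)}.
Expanding the product yields: p(z) = z^3 -7·z^2 + z -7.
Note conjugate pairs combine to real quadratics: (z − (0+1i))(z − (0−1i)) = z² + 1.
The resulting polynomial has degree 3 and real coefficients as required.

p(z) = z^3 -7·z^2 + z -7.


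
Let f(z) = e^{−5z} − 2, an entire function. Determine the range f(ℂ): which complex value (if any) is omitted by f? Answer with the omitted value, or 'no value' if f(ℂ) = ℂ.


Little Picard bounds the complement of f(ℂ) to at most one point.
e^{−5z} is never zero on ℂ, so 1·e^{−5z} takes every value in ℂ ∖ {0}. Adding -2 shifts the range to ℂ ∖ {-2}. Thus f omits exactly the value -2.

Omitted value: -2.


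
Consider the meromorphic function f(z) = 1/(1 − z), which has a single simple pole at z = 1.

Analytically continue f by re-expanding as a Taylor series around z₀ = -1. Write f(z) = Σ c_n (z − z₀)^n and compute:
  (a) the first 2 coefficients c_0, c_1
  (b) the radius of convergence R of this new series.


Let w = z − z₀, so z = z₀ + w.
Then 1 − z = 1 − (z₀ + w) = (1 − z₀) − w = 2 − w.
f(z) = 1/(2 − w) = (1/(2)) · 1/(1 − w/(2)) = Σ_{n≥0} w^n / (2)^(n+1).
So c_n = 1/(2)^(n+1):
  c_0 = 1/(2)^1 = 1/2.
  c_1 = 1/(2)^2 = 1/4.
The series is valid for |w/d| < 1, i.e. |z − z₀| < |d|.
Radius of convergence: R = |1 − z₀| = |2| = 2 (distance from z₀ to the singularity z = 1).

c_0 = 1/2, c_1 = 1/4; R = 2.


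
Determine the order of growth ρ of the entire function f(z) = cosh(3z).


cosh(w) is a linear combination of e^{iw} and e^{−iw} (or e^w, e^{−w} in the hyperbolic case), so |cosh(w)| ≤ e^{|w|}. With w = 3z, |w| ≤ 3|z| + 0 = 3r + 0 on |z| = r, giving M(r) ≤ e^{3r + 0}, so ρ ≤ 1. On a suitable ray (z = it for sin/cos; z = t for sinh/cosh, t real → ∞), |cosh(3z)| grows like e^{3|t|}/2, so ρ ≥ 1. Hence ρ = 1.
Therefore ρ = 1.

Order ρ = 1.


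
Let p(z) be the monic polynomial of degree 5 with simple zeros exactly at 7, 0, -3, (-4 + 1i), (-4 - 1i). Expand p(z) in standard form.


The polynomial is p(z) = ∏_{α ∈ S} (z − α), where S = {7, 0, -3, (-4 + 1i), (-4 - 1i)}.
Expanding the product yields: p(z) = z^5 + 4·z^4 -36·z^3 -236·z^2 -357·z.
Note conjugate pairs combine to real quadratics: (z − (-4+1i))(z − (-4−1i)) = z² + 8z + 17.
The resulting polynomial has degree 5 and real coefficients as required.

p(z) = z^5 + 4·z^4 -36·z^3 -236·z^2 -357·z.


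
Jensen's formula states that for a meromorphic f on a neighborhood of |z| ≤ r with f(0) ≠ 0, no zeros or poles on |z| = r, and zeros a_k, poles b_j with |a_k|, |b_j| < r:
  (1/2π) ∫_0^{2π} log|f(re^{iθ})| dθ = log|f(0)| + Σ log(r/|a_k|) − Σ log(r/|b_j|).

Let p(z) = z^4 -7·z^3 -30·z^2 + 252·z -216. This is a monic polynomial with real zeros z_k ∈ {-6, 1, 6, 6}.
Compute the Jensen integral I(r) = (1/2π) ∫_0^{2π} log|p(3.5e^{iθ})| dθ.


Zeros: -6, 1, 6, 6; r = 3.5.
Inside |z| < r: 1. Outside (|z| ≥ r): -6, 6, 6.
p(0) = -216, so log|p(0)| = log(216) = 5.3753.
Apply Jensen: I(r) = log|p(0)| + Σ_k log(r/|z_k|), summed over zeros inside |z| < r.
  log(r/|z_k|) for z_k = 1: log(3.5/1) = 1.2528
  Outside zeros (-6, 6, 6) contribute nothing to the Jensen sum.
Sum over inside zeros: 1.2528.
I(r) = log|p(0)| + (inside sum) = 5.3753 + 1.2528 = 6.6280.
Note: since some zeros are outside |z| ≤ r, the simplified n·log(r) form does NOT apply — only the inside zeros contribute.

I(r) ≈ 6.6280.


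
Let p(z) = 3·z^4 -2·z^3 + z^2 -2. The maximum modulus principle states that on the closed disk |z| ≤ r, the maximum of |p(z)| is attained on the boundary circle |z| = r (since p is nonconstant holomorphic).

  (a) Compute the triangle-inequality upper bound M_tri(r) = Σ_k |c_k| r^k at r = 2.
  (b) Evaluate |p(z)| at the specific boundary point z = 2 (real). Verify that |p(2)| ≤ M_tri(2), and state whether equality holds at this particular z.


Coefficients: c_0 = -2, c_1 = 0, c_2 = 1, c_3 = -2, c_4 = 3. Radius r = 2.
Part (a). Triangle bound: M_tri(r) = Σ_k |c_k| r^k
  = |-2|·2^0 + |0|·2^1 + |1|·2^2 + |-2|·2^3 + |3|·2^4
  = 2 + 0 + 4 + 16 + 48 = 70.
This bounds M(r) := max_{|z|=r} |p(z)| from above; equality holds iff all terms c_k z^k can be made to align in phase at a single z on |z|=r.
Part (b). At z = 2 (real, on the circle |z| = r):
  p(2) = (-2)·2^0 + (0)·2^1 + (1)·2^2 + (-2)·2^3 + (3)·2^4 = 34.
  |p(2)| = 34.
Check: |p(2)| = 34 ≤ 70 = M_tri(2). ✓ Equality does not hold at z = 2 (the coefficients have mixed signs, so the terms do not all align in phase there).

M_tri(2) = 70; |p(2)| = 34; equality at z=2: no.


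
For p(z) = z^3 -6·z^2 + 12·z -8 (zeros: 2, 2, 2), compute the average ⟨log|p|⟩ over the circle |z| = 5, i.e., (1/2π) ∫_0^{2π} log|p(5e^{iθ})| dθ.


Zeros: 2, 2, 2; r = 5.
Inside |z| < r: 2, 2, 2. Outside (|z| ≥ r): ∅.
p(0) = -8, so log|p(0)| = log(8) = 2.0794.
Apply Jensen: I(r) = log|p(0)| + Σ_k log(r/|z_k|), summed over zeros inside |z| < r.
  log(r/|z_k|) for z_k = 2: log(5/2) = 0.9163
  log(r/|z_k|) for z_k = 2: log(5/2) = 0.9163
  log(r/|z_k|) for z_k = 2: log(5/2) = 0.9163
Sum over inside zeros: 2.7489.
I(r) = log|p(0)| + (inside sum) = 2.0794 + 2.7489 = 4.8283.
Closed form (all zeros inside, monic): I(r) = n·log(r) = 3·log(5) = 4.8283. ✓

I(r) ≈ 4.8283.


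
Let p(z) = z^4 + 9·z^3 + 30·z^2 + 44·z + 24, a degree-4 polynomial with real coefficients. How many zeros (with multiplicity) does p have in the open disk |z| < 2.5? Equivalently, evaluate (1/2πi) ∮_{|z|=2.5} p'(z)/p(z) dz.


The zeros of p are: -2, -2, -3, -2.
Their magnitudes are: 2, 2, 3, 2.
Zeros with |z| < R = 2.5: -2, -2, -2.
Count = 3.
By the argument principle, (1/2πi) ∮_{|z|=R} p'(z)/p(z) dz equals exactly this count.

Number of zeros inside |z| < 2.5: 3.


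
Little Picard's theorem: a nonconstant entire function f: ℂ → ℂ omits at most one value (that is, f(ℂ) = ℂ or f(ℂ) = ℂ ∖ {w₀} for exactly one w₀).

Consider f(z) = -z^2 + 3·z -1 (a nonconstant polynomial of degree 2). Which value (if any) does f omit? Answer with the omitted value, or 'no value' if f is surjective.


Little Picard bounds the complement of f(ℂ) to at most one point.
For every w ∈ ℂ, the equation p(z) − w = 0 is a nonconstant polynomial in z and hence has at least one root by the fundamental theorem of algebra. So p is surjective onto ℂ, omitting no value.

Omitted value: no value.


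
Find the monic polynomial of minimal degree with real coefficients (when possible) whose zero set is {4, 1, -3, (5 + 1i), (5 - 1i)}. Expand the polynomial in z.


The polynomial is p(z) = ∏_{α ∈ S} (z − α), where S = {4, 1, -3, (5 + 1i), (5 - 1i)}.
Expanding the product yields: p(z) = z^5 -12·z^4 + 35·z^3 + 70·z^2 -406·z + 312.
Note conjugate pairs combine to real quadratics: (z − (5+1i))(z − (5−1i)) = z² − 10z + 26.
The resulting polynomial has degree 5 and real coefficients as required.

p(z) = z^5 -12·z^4 + 35·z^3 + 70·z^2 -406·z + 312.


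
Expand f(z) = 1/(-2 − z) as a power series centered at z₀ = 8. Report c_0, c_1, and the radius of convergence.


Let w = z − z₀, so z = z₀ + w.
Then -2 − z = -2 − (z₀ + w) = (-2 − z₀) − w = -10 − w.
f(z) = 1/(-10 − w) = (1/(-10)) · 1/(1 − w/(-10)) = Σ_{n≥0} w^n / (-10)^(n+1).
So c_n = 1/(-10)^(n+1):
  c_0 = 1/(-10)^1 = -1/10.
  c_1 = 1/(-10)^2 = 1/100.
The series is valid for |w/d| < 1, i.e. |z − z₀| < |d|.
Radius of convergence: R = |-2 − z₀| = |-10| = 10 (distance from z₀ to the singularity z = -2).

c_0 = -1/10, c_1 = 1/100; R = 10.


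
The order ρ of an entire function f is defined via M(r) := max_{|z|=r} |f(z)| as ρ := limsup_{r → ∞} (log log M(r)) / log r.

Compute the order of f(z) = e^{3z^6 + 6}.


|e^{3z^6 + 6}| = e^{Re(3·z^6) + 6} ≤ e^{3|z|^6 + 6} = e^{3r^6 + 6} on |z| = r, so ρ ≤ 6. Choosing z on |z|=r so that 3·z^6 is real positive (always possible by picking arg z appropriately) gives |f(z)| = e^{3r^6 + 6}, matching the bound. The additive constant 6 does not affect log log M(r) ~ 6·log r. Hence ρ = 6.
Therefore ρ = 6.

Order ρ = 6.


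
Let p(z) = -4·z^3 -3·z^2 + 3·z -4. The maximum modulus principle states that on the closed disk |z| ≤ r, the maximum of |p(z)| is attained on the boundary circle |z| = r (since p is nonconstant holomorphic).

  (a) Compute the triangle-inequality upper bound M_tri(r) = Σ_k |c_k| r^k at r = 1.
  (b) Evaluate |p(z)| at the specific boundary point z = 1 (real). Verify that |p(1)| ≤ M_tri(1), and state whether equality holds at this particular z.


Coefficients: c_0 = -4, c_1 = 3, c_2 = -3, c_3 = -4. Radius r = 1.
Part (a). Triangle bound: M_tri(r) = Σ_k |c_k| r^k
  = |-4|·1^0 + |3|·1^1 + |-3|·1^2 + |-4|·1^3
  = 4 + 3 + 3 + 4 = 14.
This bounds M(r) := max_{|z|=r} |p(z)| from above; equality holds iff all terms c_k z^k can be made to align in phase at a single z on |z|=r.
Part (b). At z = 1 (real, on the circle |z| = r):
  p(1) = (-4)·1^0 + (3)·1^1 + (-3)·1^2 + (-4)·1^3 = -8.
  |p(1)| = 8.
Check: |p(1)| = 8 ≤ 14 = M_tri(1). ✓ Equality does not hold at z = 1 (the coefficients have mixed signs, so the terms do not all align in phase there).

M_tri(1) = 14; |p(1)| = 8; equality at z=1: no.


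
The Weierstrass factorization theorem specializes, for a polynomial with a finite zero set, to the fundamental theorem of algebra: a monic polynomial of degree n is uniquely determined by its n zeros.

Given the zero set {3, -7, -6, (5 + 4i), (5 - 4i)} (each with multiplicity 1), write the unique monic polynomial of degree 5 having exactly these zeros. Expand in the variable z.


The polynomial is p(z) = ∏_{α ∈ S} (z − α), where S = {3, -7, -6, (5 + 4i), (5 - 4i)}.
Expanding the product yields: p(z) = z^5 -56·z^3 + 254·z^2 + 1383·z -5166.
Note conjugate pairs combine to real quadratics: (z − (5+4i))(z − (5−4i)) = z² − 10z + 41.
The resulting polynomial has degree 5 and real coefficients as required.

p(z) = z^5 -56·z^3 + 254·z^2 + 1383·z -5166.


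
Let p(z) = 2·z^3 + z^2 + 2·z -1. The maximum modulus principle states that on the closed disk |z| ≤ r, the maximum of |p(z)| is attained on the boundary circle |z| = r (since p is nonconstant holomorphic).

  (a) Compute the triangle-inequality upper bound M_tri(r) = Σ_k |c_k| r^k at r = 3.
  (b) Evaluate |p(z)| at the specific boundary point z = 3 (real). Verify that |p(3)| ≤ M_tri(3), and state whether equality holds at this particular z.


Coefficients: c_0 = -1, c_1 = 2, c_2 = 1, c_3 = 2. Radius r = 3.
Part (a). Triangle bound: M_tri(r) = Σ_k |c_k| r^k
  = |-1|·3^0 + |2|·3^1 + |1|·3^2 + |2|·3^3
  = 1 + 6 + 9 + 54 = 70.
This bounds M(r) := max_{|z|=r} |p(z)| from above; equality holds iff all terms c_k z^k can be made to align in phase at a single z on |z|=r.
Part (b). At z = 3 (real, on the circle |z| = r):
  p(3) = (-1)·3^0 + (2)·3^1 + (1)·3^2 + (2)·3^3 = 68.
  |p(3)| = 68.
Check: |p(3)| = 68 ≤ 70 = M_tri(3). ✓ Equality does not hold at z = 3 (the coefficients have mixed signs, so the terms do not all align in phase there).

M_tri(3) = 70; |p(3)| = 68; equality at z=3: no.


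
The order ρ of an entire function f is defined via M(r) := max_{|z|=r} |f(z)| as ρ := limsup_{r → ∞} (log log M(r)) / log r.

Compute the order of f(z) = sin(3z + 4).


sin(w) is a linear combination of e^{iw} and e^{−iw} (or e^w, e^{−w} in the hyperbolic case), so |sin(w)| ≤ e^{|w|}. With w = 3z + 4, |w| ≤ 3|z| + 4 = 3r + 4 on |z| = r, giving M(r) ≤ e^{3r + 4}, so ρ ≤ 1. On a suitable ray (z = it for sin/cos; z = t for sinh/cosh, t real → ∞), |sin(3z + 4)| grows like e^{3|t|}/2, so ρ ≥ 1. Hence ρ = 1.
Therefore ρ = 1.

Order ρ = 1.


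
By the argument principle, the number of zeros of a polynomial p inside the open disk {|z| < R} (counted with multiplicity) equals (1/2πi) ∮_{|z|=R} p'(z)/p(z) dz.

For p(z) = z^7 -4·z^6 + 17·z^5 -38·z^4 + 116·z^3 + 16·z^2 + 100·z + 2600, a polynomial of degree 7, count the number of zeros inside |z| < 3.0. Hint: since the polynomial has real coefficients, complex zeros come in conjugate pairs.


The zeros of p are: -2, (1 + 3i), (1 - 3i), (-1 + 3i), (-1 - 3i), (3 + 2i), (3 - 2i).
Their magnitudes are: 2, 3.162, 3.162, 3.162, 3.162, 3.606, 3.606.
Zeros with |z| < R = 3.0: -2.
Count = 1.
By the argument principle, (1/2πi) ∮_{|z|=R} p'(z)/p(z) dz equals exactly this count.

Number of zeros inside |z| < 3.0: 1.


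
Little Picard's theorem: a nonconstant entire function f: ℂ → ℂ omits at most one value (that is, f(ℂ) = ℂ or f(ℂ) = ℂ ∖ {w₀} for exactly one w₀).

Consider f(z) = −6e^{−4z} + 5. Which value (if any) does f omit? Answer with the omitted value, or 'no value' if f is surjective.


Little Picard bounds the complement of f(ℂ) to at most one point.
e^{−4z} is never zero on ℂ, so -6·e^{−4z} takes every value in ℂ ∖ {0}. Adding 5 shifts the range to ℂ ∖ {5}. Thus f omits exactly the value 5.

Omitted value: 5.


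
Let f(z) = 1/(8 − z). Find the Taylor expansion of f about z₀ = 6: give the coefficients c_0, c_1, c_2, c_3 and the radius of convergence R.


Let w = z − z₀, so z = z₀ + w.
Then 8 − z = 8 − (z₀ + w) = (8 − z₀) − w = 2 − w.
f(z) = 1/(2 − w) = (1/(2)) · 1/(1 − w/(2)) = Σ_{n≥0} w^n / (2)^(n+1).
So c_n = 1/(2)^(n+1):
  c_0 = 1/(2)^1 = 1/2.
  c_1 = 1/(2)^2 = 1/4.
  c_2 = 1/(2)^3 = 1/8.
  c_3 = 1/(2)^4 = 1/16.
The series is valid for |w/d| < 1, i.e. |z − z₀| < |d|.
Radius of convergence: R = |8 − z₀| = |2| = 2 (distance from z₀ to the singularity z = 8).

c_0 = 1/2, c_1 = 1/4, c_2 = 1/8, c_3 = 1/16; R = 2.


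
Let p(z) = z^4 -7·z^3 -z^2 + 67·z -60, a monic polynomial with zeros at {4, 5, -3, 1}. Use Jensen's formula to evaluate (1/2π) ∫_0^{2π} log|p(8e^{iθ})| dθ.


Zeros: -3, 1, 4, 5; r = 8.
Inside |z| < r: -3, 1, 4, 5. Outside (|z| ≥ r): ∅.
p(0) = -60, so log|p(0)| = log(60) = 4.0943.
Apply Jensen: I(r) = log|p(0)| + Σ_k log(r/|z_k|), summed over zeros inside |z| < r.
  log(r/|z_k|) for z_k = 4: log(8/4) = 0.6931
  log(r/|z_k|) for z_k = 5: log(8/5) = 0.4700
  log(r/|z_k|) for z_k = -3: log(8/3) = 0.9808
  log(r/|z_k|) for z_k = 1: log(8/1) = 2.0794
Sum over inside zeros: 4.2234.
I(r) = log|p(0)| + (inside sum) = 4.0943 + 4.2234 = 8.3178.
Closed form (all zeros inside, monic): I(r) = n·log(r) = 4·log(8) = 8.3178. ✓

I(r) ≈ 8.3178.


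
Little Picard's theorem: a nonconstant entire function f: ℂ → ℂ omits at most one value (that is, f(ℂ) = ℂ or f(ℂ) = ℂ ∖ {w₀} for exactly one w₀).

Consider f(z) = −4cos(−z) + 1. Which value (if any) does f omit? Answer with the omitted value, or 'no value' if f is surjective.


Little Picard bounds the complement of f(ℂ) to at most one point.
cos is entire and surjective onto ℂ: for every w ∈ ℂ, cos(ζ) = w has a solution ζ ∈ ℂ (e.g., via the complex inverse arccos). With ζ = −z this gives z = ζ/(-1). Then -4·cos(−z) takes every value in -4·ℂ = ℂ, and adding 1 is a bijection of ℂ. So f is surjective and omits no value. (Note: only on the real line is cos bounded by [−1, 1].)

Omitted value: no value.


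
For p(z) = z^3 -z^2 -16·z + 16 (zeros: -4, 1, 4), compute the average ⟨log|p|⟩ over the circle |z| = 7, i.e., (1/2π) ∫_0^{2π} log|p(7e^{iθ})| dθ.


Zeros: -4, 1, 4; r = 7.
Inside |z| < r: -4, 1, 4. Outside (|z| ≥ r): ∅.
p(0) = 16, so log|p(0)| = log(16) = 2.7726.
Apply Jensen: I(r) = log|p(0)| + Σ_k log(r/|z_k|), summed over zeros inside |z| < r.
  log(r/|z_k|) for z_k = -4: log(7/4) = 0.5596
  log(r/|z_k|) for z_k = 1: log(7/1) = 1.9459
  log(r/|z_k|) for z_k = 4: log(7/4) = 0.5596
Sum over inside zeros: 3.0651.
I(r) = log|p(0)| + (inside sum) = 2.7726 + 3.0651 = 5.8377.
Closed form (all zeros inside, monic): I(r) = n·log(r) = 3·log(7) = 5.8377. ✓

I(r) ≈ 5.8377.


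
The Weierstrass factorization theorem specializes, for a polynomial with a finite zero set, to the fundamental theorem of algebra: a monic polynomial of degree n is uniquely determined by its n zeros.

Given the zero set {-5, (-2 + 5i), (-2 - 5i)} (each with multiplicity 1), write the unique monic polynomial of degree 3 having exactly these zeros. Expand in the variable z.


The polynomial is p(z) = ∏_{α ∈ S} (z − α), where S = {-5, (-2 + 5i), (-2 - 5i)}.
Expanding the product yields: p(z) = z^3 + 9·z^2 + 49·z + 145.
Note conjugate pairs combine to real quadratics: (z − (-2+5i))(z − (-2−5i)) = z² + 4z + 29.
The resulting polynomial has degree 3 and real coefficients as required.

p(z) = z^3 + 9·z^2 + 49·z + 145.


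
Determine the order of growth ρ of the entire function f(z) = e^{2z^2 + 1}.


|e^{2z^2 + 1}| = e^{Re(2·z^2) + 1} ≤ e^{2|z|^2 + 1} = e^{2r^2 + 1} on |z| = r, so ρ ≤ 2. Choosing z on |z|=r so that 2·z^2 is real positive (always possible by picking arg z appropriately) gives |f(z)| = e^{2r^2 + 1}, matching the bound. The additive constant 1 does not affect log log M(r) ~ 2·log r. Hence ρ = 2.
Therefore ρ = 2.

Order ρ = 2.


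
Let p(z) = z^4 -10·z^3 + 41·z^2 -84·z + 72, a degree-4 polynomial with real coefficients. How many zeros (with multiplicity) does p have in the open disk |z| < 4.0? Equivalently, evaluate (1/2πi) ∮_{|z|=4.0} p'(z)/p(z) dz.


The zeros of p are: 3, 3, (2 + 2i), (2 - 2i).
Their magnitudes are: 3, 3, 2.828, 2.828.
Zeros with |z| < R = 4.0: 3, 3, (2 + 2i), (2 - 2i).
Count = 4.
By the argument principle, (1/2πi) ∮_{|z|=R} p'(z)/p(z) dz equals exactly this count.

Number of zeros inside |z| < 4.0: 4.


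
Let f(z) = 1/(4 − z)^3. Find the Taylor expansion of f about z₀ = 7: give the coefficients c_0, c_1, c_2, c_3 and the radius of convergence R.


Let w = z − z₀, so z = z₀ + w.
Then 4 − z = 4 − (z₀ + w) = (4 − z₀) − w = -3 − w.
f(z) = 1/(-3 − w)^3 = (1/(-3)^3) · (1 − w/(-3))^{−3}.
By the binomial series (1−u)^{−3} = Σ_{n≥0} C(n+2, 2) u^n for |u|<1, with u = w/(-3):
  c_n = C(n+2, 2) / (-3)^(n+3).
  c_0 = 1/(-3)^3 = -1/27.
  c_1 = 3/(-3)^4 = 1/27.
  c_2 = 6/(-3)^5 = -2/81.
  c_3 = 10/(-3)^6 = 10/729.
The series is valid for |w/d| < 1, i.e. |z − z₀| < |d|.
Radius of convergence: R = |4 − z₀| = |-3| = 3 (distance from z₀ to the singularity z = 4).

c_0 = -1/27, c_1 = 1/27, c_2 = -2/81, c_3 = 10/729; R = 3.


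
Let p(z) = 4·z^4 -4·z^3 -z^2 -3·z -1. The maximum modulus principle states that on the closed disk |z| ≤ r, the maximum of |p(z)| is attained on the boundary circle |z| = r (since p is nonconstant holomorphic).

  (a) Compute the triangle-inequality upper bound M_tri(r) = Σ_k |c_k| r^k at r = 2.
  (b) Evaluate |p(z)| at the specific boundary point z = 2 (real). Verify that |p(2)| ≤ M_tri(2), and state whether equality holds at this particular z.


Coefficients: c_0 = -1, c_1 = -3, c_2 = -1, c_3 = -4, c_4 = 4. Radius r = 2.
Part (a). Triangle bound: M_tri(r) = Σ_k |c_k| r^k
  = |-1|·2^0 + |-3|·2^1 + |-1|·2^2 + |-4|·2^3 + |4|·2^4
  = 1 + 6 + 4 + 32 + 64 = 107.
This bounds M(r) := max_{|z|=r} |p(z)| from above; equality holds iff all terms c_k z^k can be made to align in phase at a single z on |z|=r.
Part (b). At z = 2 (real, on the circle |z| = r):
  p(2) = (-1)·2^0 + (-3)·2^1 + (-1)·2^2 + (-4)·2^3 + (4)·2^4 = 21.
  |p(2)| = 21.
Check: |p(2)| = 21 ≤ 107 = M_tri(2). ✓ Equality does not hold at z = 2 (the coefficients have mixed signs, so the terms do not all align in phase there).

M_tri(2) = 107; |p(2)| = 21; equality at z=2: no.


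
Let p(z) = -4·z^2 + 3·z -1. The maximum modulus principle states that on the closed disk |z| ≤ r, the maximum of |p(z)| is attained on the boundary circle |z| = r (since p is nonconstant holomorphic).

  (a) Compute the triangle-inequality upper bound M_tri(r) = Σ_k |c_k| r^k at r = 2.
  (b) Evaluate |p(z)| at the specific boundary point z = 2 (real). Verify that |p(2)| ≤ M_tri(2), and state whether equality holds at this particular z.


Coefficients: c_0 = -1, c_1 = 3, c_2 = -4. Radius r = 2.
Part (a). Triangle bound: M_tri(r) = Σ_k |c_k| r^k
  = |-1|·2^0 + |3|·2^1 + |-4|·2^2
  = 1 + 6 + 16 = 23.
This bounds M(r) := max_{|z|=r} |p(z)| from above; equality holds iff all terms c_k z^k can be made to align in phase at a single z on |z|=r.
Part (b). At z = 2 (real, on the circle |z| = r):
  p(2) = (-1)·2^0 + (3)·2^1 + (-4)·2^2 = -11.
  |p(2)| = 11.
Check: |p(2)| = 11 ≤ 23 = M_tri(2). ✓ Equality does not hold at z = 2 (the coefficients have mixed signs, so the terms do not all align in phase there).

M_tri(2) = 23; |p(2)| = 11; equality at z=2: no.


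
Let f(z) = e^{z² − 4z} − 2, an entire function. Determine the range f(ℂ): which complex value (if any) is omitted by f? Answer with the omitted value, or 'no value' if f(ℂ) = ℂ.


Little Picard bounds the complement of f(ℂ) to at most one point.
The exponent g(z) = z² − 4z is a nonconstant polynomial, hence surjective onto ℂ. So e^{g(z)} takes every value in {e^w : w ∈ ℂ} = ℂ ∖ {0}. Adding -2 shifts the range to ℂ ∖ {-2}. f omits exactly -2.

Omitted value: -2.


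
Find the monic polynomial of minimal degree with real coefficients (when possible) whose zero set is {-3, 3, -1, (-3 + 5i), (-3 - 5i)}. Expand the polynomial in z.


The polynomial is p(z) = ∏_{α ∈ S} (z − α), where S = {-3, 3, -1, (-3 + 5i), (-3 - 5i)}.
Expanding the product yields: p(z) = z^5 + 7·z^4 + 31·z^3 -29·z^2 -360·z -306.
Note conjugate pairs combine to real quadratics: (z − (-3+5i))(z − (-3−5i)) = z² + 6z + 34.
The resulting polynomial has degree 5 and real coefficients as required.

p(z) = z^5 + 7·z^4 + 31·z^3 -29·z^2 -360·z -306.


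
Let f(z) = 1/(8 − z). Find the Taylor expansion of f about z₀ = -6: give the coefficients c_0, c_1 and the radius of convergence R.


Let w = z − z₀, so z = z₀ + w.
Then 8 − z = 8 − (z₀ + w) = (8 − z₀) − w = 14 − w.
f(z) = 1/(14 − w) = (1/(14)) · 1/(1 − w/(14)) = Σ_{n≥0} w^n / (14)^(n+1).
So c_n = 1/(14)^(n+1):
  c_0 = 1/(14)^1 = 1/14.
  c_1 = 1/(14)^2 = 1/196.
The series is valid for |w/d| < 1, i.e. |z − z₀| < |d|.
Radius of convergence: R = |8 − z₀| = |14| = 14 (distance from z₀ to the singularity z = 8).

c_0 = 1/14, c_1 = 1/196; R = 14.


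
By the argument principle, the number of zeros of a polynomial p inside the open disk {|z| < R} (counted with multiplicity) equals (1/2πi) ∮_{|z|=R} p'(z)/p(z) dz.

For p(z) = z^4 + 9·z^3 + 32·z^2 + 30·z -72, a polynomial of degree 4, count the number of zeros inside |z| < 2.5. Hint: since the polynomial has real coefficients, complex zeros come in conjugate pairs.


The zeros of p are: -4, (-3 + 3i), (-3 - 3i), 1.
Their magnitudes are: 4, 4.243, 4.243, 1.
Zeros with |z| < R = 2.5: 1.
Count = 1.
By the argument principle, (1/2πi) ∮_{|z|=R} p'(z)/p(z) dz equals exactly this count.

Number of zeros inside |z| < 2.5: 1.


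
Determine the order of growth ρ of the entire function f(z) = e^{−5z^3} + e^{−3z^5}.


Each summand is entire of order 3 and 5 respectively (as in the single-exponential case). The order of a sum is at most the max of the orders, so ρ ≤ 5. For the lower bound: on |z|=r choose arg z so that -3z^5 is real positive; then |e^{-3z^5}| = e^{3r^5} while |e^{-5z^3}| ≤ e^{5r^3} = o(e^{3r^5}). So |f| ≥ e^{3r^5}(1 − o(1)) and ρ ≥ 5. Hence ρ = max(3, 5) = 5.
Therefore ρ = 5.

Order ρ = 5.


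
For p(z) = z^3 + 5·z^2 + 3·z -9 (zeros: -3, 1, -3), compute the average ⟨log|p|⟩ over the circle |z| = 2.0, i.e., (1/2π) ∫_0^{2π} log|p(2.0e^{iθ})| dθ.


Zeros: -3, -3, 1; r = 2.0.
Inside |z| < r: 1. Outside (|z| ≥ r): -3, -3.
p(0) = -9, so log|p(0)| = log(9) = 2.1972.
Apply Jensen: I(r) = log|p(0)| + Σ_k log(r/|z_k|), summed over zeros inside |z| < r.
  log(r/|z_k|) for z_k = 1: log(2.0/1) = 0.6931
  Outside zeros (-3, -3) contribute nothing to the Jensen sum.
Sum over inside zeros: 0.6931.
I(r) = log|p(0)| + (inside sum) = 2.1972 + 0.6931 = 2.8904.
Note: since some zeros are outside |z| ≤ r, the simplified n·log(r) form does NOT apply — only the inside zeros contribute.

I(r) ≈ 2.8904.


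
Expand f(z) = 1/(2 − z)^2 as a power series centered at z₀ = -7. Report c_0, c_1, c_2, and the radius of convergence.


Let w = z − z₀, so z = z₀ + w.
Then 2 − z = 2 − (z₀ + w) = (2 − z₀) − w = 9 − w.
f(z) = 1/(9 − w)^2 = (1/(9)^2) · (1 − w/(9))^{−2}.
By the binomial series (1−u)^{−2} = Σ_{n≥0} C(n+1, 1) u^n for |u|<1, with u = w/(9):
  c_n = C(n+1, 1) / (9)^(n+2).
  c_0 = 1/(9)^2 = 1/81.
  c_1 = 2/(9)^3 = 2/729.
  c_2 = 3/(9)^4 = 1/2187.
The series is valid for |w/d| < 1, i.e. |z − z₀| < |d|.
Radius of convergence: R = |2 − z₀| = |9| = 9 (distance from z₀ to the singularity z = 2).

c_0 = 1/81, c_1 = 2/729, c_2 = 1/2187; R = 9.


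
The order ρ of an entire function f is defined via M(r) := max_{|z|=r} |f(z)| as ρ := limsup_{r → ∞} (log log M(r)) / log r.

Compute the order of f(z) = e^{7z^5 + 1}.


|e^{7z^5 + 1}| = e^{Re(7·z^5) + 1} ≤ e^{7|z|^5 + 1} = e^{7r^5 + 1} on |z| = r, so ρ ≤ 5. Choosing z on |z|=r so that 7·z^5 is real positive (always possible by picking arg z appropriately) gives |f(z)| = e^{7r^5 + 1}, matching the bound. The additive constant 1 does not affect log log M(r) ~ 5·log r. Hence ρ = 5.
Therefore ρ = 5.

Order ρ = 5.


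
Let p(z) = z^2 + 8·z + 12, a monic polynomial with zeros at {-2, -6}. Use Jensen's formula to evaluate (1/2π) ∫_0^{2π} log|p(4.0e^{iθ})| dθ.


Zeros: -6, -2; r = 4.0.
Inside |z| < r: -2. Outside (|z| ≥ r): -6.
p(0) = 12, so log|p(0)| = log(12) = 2.4849.
Apply Jensen: I(r) = log|p(0)| + Σ_k log(r/|z_k|), summed over zeros inside |z| < r.
  log(r/|z_k|) for z_k = -2: log(4.0/2) = 0.6931
  Outside zeros (-6) contribute nothing to the Jensen sum.
Sum over inside zeros: 0.6931.
I(r) = log|p(0)| + (inside sum) = 2.4849 + 0.6931 = 3.1781.
Note: since some zeros are outside |z| ≤ r, the simplified n·log(r) form does NOT apply — only the inside zeros contribute.

I(r) ≈ 3.1781.


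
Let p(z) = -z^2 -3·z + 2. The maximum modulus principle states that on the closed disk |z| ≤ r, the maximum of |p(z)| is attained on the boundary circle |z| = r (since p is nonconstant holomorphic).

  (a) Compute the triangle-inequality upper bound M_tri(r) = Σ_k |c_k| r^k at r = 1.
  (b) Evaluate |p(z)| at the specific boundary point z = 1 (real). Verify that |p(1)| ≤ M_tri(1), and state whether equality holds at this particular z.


Coefficients: c_0 = 2, c_1 = -3, c_2 = -1. Radius r = 1.
Part (a). Triangle bound: M_tri(r) = Σ_k |c_k| r^k
  = |2|·1^0 + |-3|·1^1 + |-1|·1^2
  = 2 + 3 + 1 = 6.
This bounds M(r) := max_{|z|=r} |p(z)| from above; equality holds iff all terms c_k z^k can be made to align in phase at a single z on |z|=r.
Part (b). At z = 1 (real, on the circle |z| = r):
  p(1) = (2)·1^0 + (-3)·1^1 + (-1)·1^2 = -2.
  |p(1)| = 2.
Check: |p(1)| = 2 ≤ 6 = M_tri(1). ✓ Equality does not hold at z = 1 (the coefficients have mixed signs, so the terms do not all align in phase there).

M_tri(1) = 6; |p(1)| = 2; equality at z=1: no.


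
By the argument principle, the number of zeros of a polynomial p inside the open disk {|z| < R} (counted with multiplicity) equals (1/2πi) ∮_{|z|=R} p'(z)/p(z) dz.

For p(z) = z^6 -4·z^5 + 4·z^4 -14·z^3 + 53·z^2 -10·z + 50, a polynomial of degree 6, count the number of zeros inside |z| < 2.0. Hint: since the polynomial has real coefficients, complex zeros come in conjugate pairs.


The zeros of p are: (-1 + 2i), (-1 - 2i), (0 + 1i), (0 - 1i), (3 + 1i), (3 - 1i).
Their magnitudes are: 2.236, 2.236, 1, 1, 3.162, 3.162.
Zeros with |z| < R = 2.0: (0 + 1i), (0 - 1i).
Count = 2.
By the argument principle, (1/2πi) ∮_{|z|=R} p'(z)/p(z) dz equals exactly this count.

Number of zeros inside |z| < 2.0: 2.


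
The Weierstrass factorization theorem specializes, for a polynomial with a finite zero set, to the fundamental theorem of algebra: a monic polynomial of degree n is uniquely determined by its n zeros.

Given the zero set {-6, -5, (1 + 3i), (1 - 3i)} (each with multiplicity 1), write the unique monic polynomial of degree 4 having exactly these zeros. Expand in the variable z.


The polynomial is p(z) = ∏_{α ∈ S} (z − α), where S = {-6, -5, (1 + 3i), (1 - 3i)}.
Expanding the product yields: p(z) = z^4 + 9·z^3 + 18·z^2 + 50·z + 300.
Note conjugate pairs combine to real quadratics: (z − (1+3i))(z − (1−3i)) = z² − 2z + 10.
The resulting polynomial has degree 4 and real coefficients as required.

p(z) = z^4 + 9·z^3 + 18·z^2 + 50·z + 300.


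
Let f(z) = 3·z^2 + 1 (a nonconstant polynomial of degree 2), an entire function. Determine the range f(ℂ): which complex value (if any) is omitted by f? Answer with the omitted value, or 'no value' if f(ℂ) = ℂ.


Little Picard bounds the complement of f(ℂ) to at most one point.
For every w ∈ ℂ, the equation p(z) − w = 0 is a nonconstant polynomial in z and hence has at least one root by the fundamental theorem of algebra. So p is surjective onto ℂ, omitting no value.

Omitted value: no value.


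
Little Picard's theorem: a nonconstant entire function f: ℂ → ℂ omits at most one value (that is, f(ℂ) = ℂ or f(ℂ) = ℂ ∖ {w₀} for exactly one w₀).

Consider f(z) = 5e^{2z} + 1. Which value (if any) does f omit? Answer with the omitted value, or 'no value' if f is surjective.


Little Picard bounds the complement of f(ℂ) to at most one point.
e^{2z} is never zero on ℂ, so 5·e^{2z} takes every value in ℂ ∖ {0}. Adding 1 shifts the range to ℂ ∖ {1}. Thus f omits exactly the value 1.

Omitted value: 1.


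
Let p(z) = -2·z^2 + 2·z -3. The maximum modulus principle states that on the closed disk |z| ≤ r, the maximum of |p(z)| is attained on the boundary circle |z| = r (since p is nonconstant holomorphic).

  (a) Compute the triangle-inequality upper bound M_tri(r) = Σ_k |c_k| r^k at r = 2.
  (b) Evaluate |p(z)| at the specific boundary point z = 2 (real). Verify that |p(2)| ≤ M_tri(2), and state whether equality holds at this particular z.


Coefficients: c_0 = -3, c_1 = 2, c_2 = -2. Radius r = 2.
Part (a). Triangle bound: M_tri(r) = Σ_k |c_k| r^k
  = |-3|·2^0 + |2|·2^1 + |-2|·2^2
  = 3 + 4 + 8 = 15.
This bounds M(r) := max_{|z|=r} |p(z)| from above; equality holds iff all terms c_k z^k can be made to align in phase at a single z on |z|=r.
Part (b). At z = 2 (real, on the circle |z| = r):
  p(2) = (-3)·2^0 + (2)·2^1 + (-2)·2^2 = -7.
  |p(2)| = 7.
Check: |p(2)| = 7 ≤ 15 = M_tri(2). ✓ Equality does not hold at z = 2 (the coefficients have mixed signs, so the terms do not all align in phase there).

M_tri(2) = 15; |p(2)| = 7; equality at z=2: no.


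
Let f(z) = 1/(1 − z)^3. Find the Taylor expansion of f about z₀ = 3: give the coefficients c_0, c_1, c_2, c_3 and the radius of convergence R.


Let w = z − z₀, so z = z₀ + w.
Then 1 − z = 1 − (z₀ + w) = (1 − z₀) − w = -2 − w.
f(z) = 1/(-2 − w)^3 = (1/(-2)^3) · (1 − w/(-2))^{−3}.
By the binomial series (1−u)^{−3} = Σ_{n≥0} C(n+2, 2) u^n for |u|<1, with u = w/(-2):
  c_n = C(n+2, 2) / (-2)^(n+3).
  c_0 = 1/(-2)^3 = -1/8.
  c_1 = 3/(-2)^4 = 3/16.
  c_2 = 6/(-2)^5 = -3/16.
  c_3 = 10/(-2)^6 = 5/32.
The series is valid for |w/d| < 1, i.e. |z − z₀| < |d|.
Radius of convergence: R = |1 − z₀| = |-2| = 2 (distance from z₀ to the singularity z = 1).

c_0 = -1/8, c_1 = 3/16, c_2 = -3/16, c_3 = 5/32; R = 2.


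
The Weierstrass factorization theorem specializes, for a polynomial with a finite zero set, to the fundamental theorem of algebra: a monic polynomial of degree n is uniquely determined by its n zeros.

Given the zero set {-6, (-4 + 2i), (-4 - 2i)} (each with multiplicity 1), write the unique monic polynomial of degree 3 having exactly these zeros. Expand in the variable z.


The polynomial is p(z) = ∏_{α ∈ S} (z − α), where S = {-6, (-4 + 2i), (-4 - 2i)}.
Expanding the product yields: p(z) = z^3 + 14·z^2 + 68·z + 120.
Note conjugate pairs combine to real quadratics: (z − (-4+2i))(z − (-4−2i)) = z² + 8z + 20.
The resulting polynomial has degree 3 and real coefficients as required.

p(z) = z^3 + 14·z^2 + 68·z + 120.
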